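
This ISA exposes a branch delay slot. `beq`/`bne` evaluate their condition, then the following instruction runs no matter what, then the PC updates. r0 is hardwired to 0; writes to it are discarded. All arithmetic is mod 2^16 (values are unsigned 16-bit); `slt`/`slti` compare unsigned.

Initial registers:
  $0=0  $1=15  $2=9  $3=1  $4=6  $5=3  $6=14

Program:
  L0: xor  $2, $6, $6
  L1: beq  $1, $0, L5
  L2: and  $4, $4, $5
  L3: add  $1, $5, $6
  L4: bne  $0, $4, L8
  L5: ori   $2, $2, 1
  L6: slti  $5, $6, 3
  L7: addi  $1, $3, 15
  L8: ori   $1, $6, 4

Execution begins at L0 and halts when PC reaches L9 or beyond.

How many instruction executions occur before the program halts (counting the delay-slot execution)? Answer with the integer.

7

PC=0  xor  $2, $6, $6        | $0=0 $1=15 $2=0 $3=1 $4=6 $5=3 $6=14
PC=1  beq  $1, $0, L5        | $0=0 $1=15 $2=0 $3=1 $4=6 $5=3 $6=14  [not taken]
PC=2  and  $4, $4, $5        | $0=0 $1=15 $2=0 $3=1 $4=2 $5=3 $6=14
PC=3  add  $1, $5, $6        | $0=0 $1=17 $2=0 $3=1 $4=2 $5=3 $6=14
PC=4  bne  $0, $4, L8        | $0=0 $1=17 $2=0 $3=1 $4=2 $5=3 $6=14  [TAKEN]
PC=5  ori   $2, $2, 1        | $0=0 $1=17 $2=1 $3=1 $4=2 $5=3 $6=14
PC=8  ori   $1, $6, 4        | $0=0 $1=14 $2=1 $3=1 $4=2 $5=3 $6=14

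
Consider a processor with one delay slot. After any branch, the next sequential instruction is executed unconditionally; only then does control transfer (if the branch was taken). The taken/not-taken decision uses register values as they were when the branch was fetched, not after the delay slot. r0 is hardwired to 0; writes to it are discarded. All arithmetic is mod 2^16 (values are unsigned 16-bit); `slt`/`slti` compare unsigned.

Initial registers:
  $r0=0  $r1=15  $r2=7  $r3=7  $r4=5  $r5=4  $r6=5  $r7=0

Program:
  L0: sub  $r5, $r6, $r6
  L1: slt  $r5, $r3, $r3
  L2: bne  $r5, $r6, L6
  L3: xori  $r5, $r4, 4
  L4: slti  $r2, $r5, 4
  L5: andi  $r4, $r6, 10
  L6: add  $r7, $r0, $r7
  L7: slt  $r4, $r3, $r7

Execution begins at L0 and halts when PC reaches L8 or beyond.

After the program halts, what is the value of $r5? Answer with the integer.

1

  step pc=0: sub  $r5, $r6, $r6  regs=(0,15,7,7,5,0,5,0)
  step pc=1: slt  $r5, $r3, $r3  regs=(0,15,7,7,5,0,5,0)
  step pc=2: bne  $r5, $r6, L6  cond=T  regs=(0,15,7,7,5,0,5,0)
  step pc=3: xori  $r5, $r4, 4  regs=(0,15,7,7,5,1,5,0)
  step pc=6: add  $r7, $r0, $r7  regs=(0,15,7,7,5,1,5,0)
  step pc=7: slt  $r4, $r3, $r7  regs=(0,15,7,7,0,1,5,0)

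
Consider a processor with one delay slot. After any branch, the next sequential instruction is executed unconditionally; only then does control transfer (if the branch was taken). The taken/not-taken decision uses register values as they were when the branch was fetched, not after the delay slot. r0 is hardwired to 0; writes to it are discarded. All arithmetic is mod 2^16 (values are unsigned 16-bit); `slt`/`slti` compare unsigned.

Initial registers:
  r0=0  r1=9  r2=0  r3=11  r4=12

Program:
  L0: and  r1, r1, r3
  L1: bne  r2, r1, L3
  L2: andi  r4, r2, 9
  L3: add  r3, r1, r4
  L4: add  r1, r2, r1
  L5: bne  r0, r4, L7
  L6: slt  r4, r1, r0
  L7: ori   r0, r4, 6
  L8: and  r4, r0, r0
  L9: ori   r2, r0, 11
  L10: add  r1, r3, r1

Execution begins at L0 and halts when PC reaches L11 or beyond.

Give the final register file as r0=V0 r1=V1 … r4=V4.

  step pc=0: and  r1, r1, r3  regs=(0,9,0,11,12)
  step pc=1: bne  r2, r1, L3  cond=T  regs=(0,9,0,11,12)
  step pc=2: andi  r4, r2, 9  regs=(0,9,0,11,0)
  step pc=3: add  r3, r1, r4  regs=(0,9,0,9,0)
  step pc=4: add  r1, r2, r1  regs=(0,9,0,9,0)
  step pc=5: bne  r0, r4, L7  cond=F  regs=(0,9,0,9,0)
  step pc=6: slt  r4, r1, r0  regs=(0,9,0,9,0)
  step pc=7: ori   r0, r4, 6  regs=(0,9,0,9,0)
  step pc=8: and  r4, r0, r0  regs=(0,9,0,9,0)
  step pc=9: ori   r2, r0, 11  regs=(0,9,11,9,0)
  step pc=10: add  r1, r3, r1  regs=(0,18,11,9,0)

r0=0 r1=18 r2=11 r3=9 r4=0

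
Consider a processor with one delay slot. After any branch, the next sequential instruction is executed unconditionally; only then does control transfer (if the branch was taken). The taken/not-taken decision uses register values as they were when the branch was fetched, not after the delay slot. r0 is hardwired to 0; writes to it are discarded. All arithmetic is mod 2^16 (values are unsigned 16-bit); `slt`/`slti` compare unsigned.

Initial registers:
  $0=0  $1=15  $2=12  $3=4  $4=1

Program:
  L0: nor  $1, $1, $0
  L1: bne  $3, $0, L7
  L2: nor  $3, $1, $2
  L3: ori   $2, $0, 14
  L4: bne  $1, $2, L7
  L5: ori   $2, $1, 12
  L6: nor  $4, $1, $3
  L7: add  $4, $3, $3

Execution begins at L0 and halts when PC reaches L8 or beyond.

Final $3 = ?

#0 nor  $1, $1, $0 ; 0/65520/12/4/1
#1 bne  $3, $0, L7 ; 0/65520/12/4/1 ; →target
#2 nor  $3, $1, $2 ; 0/65520/12/3/1
#7 add  $4, $3, $3 ; 0/65520/12/3/6

3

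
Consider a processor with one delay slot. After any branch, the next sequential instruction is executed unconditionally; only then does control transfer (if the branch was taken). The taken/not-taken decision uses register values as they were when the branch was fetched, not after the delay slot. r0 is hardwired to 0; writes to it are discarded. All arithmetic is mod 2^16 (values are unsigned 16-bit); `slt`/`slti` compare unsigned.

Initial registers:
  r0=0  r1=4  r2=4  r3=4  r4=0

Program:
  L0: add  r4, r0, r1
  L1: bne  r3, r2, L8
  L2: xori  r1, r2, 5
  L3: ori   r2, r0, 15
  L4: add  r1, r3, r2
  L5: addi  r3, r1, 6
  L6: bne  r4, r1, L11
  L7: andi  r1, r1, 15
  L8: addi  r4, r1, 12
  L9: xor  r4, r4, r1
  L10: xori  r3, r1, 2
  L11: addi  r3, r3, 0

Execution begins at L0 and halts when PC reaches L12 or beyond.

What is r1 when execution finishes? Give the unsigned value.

3

  step pc=0: add  r4, r0, r1  regs=(0,4,4,4,4)
  step pc=1: bne  r3, r2, L8  cond=F  regs=(0,4,4,4,4)
  step pc=2: xori  r1, r2, 5  regs=(0,1,4,4,4)
  step pc=3: ori   r2, r0, 15  regs=(0,1,15,4,4)
  step pc=4: add  r1, r3, r2  regs=(0,19,15,4,4)
  step pc=5: addi  r3, r1, 6  regs=(0,19,15,25,4)
  step pc=6: bne  r4, r1, L11  cond=T  regs=(0,19,15,25,4)
  step pc=7: andi  r1, r1, 15  regs=(0,3,15,25,4)
  step pc=11: addi  r3, r3, 0  regs=(0,3,15,25,4)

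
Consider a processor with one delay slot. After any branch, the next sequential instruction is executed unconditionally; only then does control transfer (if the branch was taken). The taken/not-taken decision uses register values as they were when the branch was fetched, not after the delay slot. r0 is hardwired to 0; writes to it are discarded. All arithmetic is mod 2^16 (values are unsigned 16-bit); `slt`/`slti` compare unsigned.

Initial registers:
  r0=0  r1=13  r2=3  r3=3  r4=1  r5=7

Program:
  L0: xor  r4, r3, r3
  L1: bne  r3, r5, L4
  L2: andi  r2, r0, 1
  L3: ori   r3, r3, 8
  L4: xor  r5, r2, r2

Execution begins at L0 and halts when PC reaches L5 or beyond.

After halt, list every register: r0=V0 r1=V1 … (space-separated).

r0=0 r1=13 r2=0 r3=3 r4=0 r5=0

#0 xor  r4, r3, r3 ; 0/13/3/3/0/7
#1 bne  r3, r5, L4 ; 0/13/3/3/0/7 ; →target
#2 andi  r2, r0, 1 ; 0/13/0/3/0/7
#4 xor  r5, r2, r2 ; 0/13/0/3/0/0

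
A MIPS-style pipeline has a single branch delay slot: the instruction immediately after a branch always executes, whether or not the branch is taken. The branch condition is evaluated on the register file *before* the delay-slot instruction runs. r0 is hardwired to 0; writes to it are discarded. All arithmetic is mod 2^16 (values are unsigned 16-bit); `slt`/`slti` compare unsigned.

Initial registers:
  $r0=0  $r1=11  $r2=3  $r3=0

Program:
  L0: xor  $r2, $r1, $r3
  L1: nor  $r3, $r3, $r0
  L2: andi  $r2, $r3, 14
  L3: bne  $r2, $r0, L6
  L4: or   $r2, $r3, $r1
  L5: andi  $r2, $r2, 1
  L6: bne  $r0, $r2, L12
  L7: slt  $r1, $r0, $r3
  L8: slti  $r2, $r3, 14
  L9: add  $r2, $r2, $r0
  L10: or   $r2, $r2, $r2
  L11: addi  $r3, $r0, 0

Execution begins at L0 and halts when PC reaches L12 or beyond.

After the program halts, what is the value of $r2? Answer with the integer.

PC=0  xor  $r2, $r1, $r3     | $r0=0 $r1=11 $r2=11 $r3=0
PC=1  nor  $r3, $r3, $r0     | $r0=0 $r1=11 $r2=11 $r3=65535
PC=2  andi  $r2, $r3, 14     | $r0=0 $r1=11 $r2=14 $r3=65535
PC=3  bne  $r2, $r0, L6      | $r0=0 $r1=11 $r2=14 $r3=65535  [TAKEN]
PC=4  or   $r2, $r3, $r1     | $r0=0 $r1=11 $r2=65535 $r3=65535
PC=6  bne  $r0, $r2, L12     | $r0=0 $r1=11 $r2=65535 $r3=65535  [TAKEN]
PC=7  slt  $r1, $r0, $r3     | $r0=0 $r1=1 $r2=65535 $r3=65535

65535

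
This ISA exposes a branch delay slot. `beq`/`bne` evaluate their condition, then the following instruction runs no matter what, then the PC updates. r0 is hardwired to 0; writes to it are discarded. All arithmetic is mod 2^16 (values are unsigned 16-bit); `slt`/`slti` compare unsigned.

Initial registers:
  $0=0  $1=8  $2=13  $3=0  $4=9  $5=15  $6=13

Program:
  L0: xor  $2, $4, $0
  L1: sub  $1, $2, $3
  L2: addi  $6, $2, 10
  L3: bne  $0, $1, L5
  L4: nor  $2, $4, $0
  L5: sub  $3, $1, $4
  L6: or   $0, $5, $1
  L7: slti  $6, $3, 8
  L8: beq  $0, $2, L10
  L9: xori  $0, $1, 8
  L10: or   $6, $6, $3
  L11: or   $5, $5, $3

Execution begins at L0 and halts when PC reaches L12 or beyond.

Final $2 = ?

65526

PC=0  xor  $2, $4, $0        | $0=0 $1=8 $2=9 $3=0 $4=9 $5=15 $6=13
PC=1  sub  $1, $2, $3        | $0=0 $1=9 $2=9 $3=0 $4=9 $5=15 $6=13
PC=2  addi  $6, $2, 10       | $0=0 $1=9 $2=9 $3=0 $4=9 $5=15 $6=19
PC=3  bne  $0, $1, L5        | $0=0 $1=9 $2=9 $3=0 $4=9 $5=15 $6=19  [TAKEN]
PC=4  nor  $2, $4, $0        | $0=0 $1=9 $2=65526 $3=0 $4=9 $5=15 $6=19
PC=5  sub  $3, $1, $4        | $0=0 $1=9 $2=65526 $3=0 $4=9 $5=15 $6=19
PC=6  or   $0, $5, $1        | $0=0 $1=9 $2=65526 $3=0 $4=9 $5=15 $6=19
PC=7  slti  $6, $3, 8        | $0=0 $1=9 $2=65526 $3=0 $4=9 $5=15 $6=1
PC=8  beq  $0, $2, L10       | $0=0 $1=9 $2=65526 $3=0 $4=9 $5=15 $6=1  [not taken]
PC=9  xori  $0, $1, 8        | $0=0 $1=9 $2=65526 $3=0 $4=9 $5=15 $6=1
PC=10 or   $6, $6, $3        | $0=0 $1=9 $2=65526 $3=0 $4=9 $5=15 $6=1
PC=11 or   $5, $5, $3        | $0=0 $1=9 $2=65526 $3=0 $4=9 $5=15 $6=1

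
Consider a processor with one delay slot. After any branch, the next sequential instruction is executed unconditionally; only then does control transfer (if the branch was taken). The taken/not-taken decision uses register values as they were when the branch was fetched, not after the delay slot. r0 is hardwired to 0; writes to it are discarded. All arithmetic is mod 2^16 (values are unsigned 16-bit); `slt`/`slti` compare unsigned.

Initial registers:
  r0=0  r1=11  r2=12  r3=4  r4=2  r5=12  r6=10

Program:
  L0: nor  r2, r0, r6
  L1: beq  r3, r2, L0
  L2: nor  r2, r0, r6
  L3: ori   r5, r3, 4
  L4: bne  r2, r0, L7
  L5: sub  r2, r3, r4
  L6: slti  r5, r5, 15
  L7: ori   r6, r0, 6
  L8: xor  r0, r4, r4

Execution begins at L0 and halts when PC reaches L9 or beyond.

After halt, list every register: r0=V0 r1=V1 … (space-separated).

r0=0 r1=11 r2=2 r3=4 r4=2 r5=4 r6=6

[0] nor  r2, r0, r6  →  {r0:0, r1:11, r2:65525, r3:4, r4:2, r5:12, r6:10}
[1] beq  r3, r2, L0  →  {r0:0, r1:11, r2:65525, r3:4, r4:2, r5:12, r6:10}  ⟨branch fallthrough⟩
[2] nor  r2, r0, r6  →  {r0:0, r1:11, r2:65525, r3:4, r4:2, r5:12, r6:10}
[3] ori   r5, r3, 4  →  {r0:0, r1:11, r2:65525, r3:4, r4:2, r5:4, r6:10}
[4] bne  r2, r0, L7  →  {r0:0, r1:11, r2:65525, r3:4, r4:2, r5:4, r6:10}  ⟨branch taken⟩
[5] sub  r2, r3, r4  →  {r0:0, r1:11, r2:2, r3:4, r4:2, r5:4, r6:10}
[7] ori   r6, r0, 6  →  {r0:0, r1:11, r2:2, r3:4, r4:2, r5:4, r6:6}
[8] xor  r0, r4, r4  →  {r0:0, r1:11, r2:2, r3:4, r4:2, r5:4, r6:6}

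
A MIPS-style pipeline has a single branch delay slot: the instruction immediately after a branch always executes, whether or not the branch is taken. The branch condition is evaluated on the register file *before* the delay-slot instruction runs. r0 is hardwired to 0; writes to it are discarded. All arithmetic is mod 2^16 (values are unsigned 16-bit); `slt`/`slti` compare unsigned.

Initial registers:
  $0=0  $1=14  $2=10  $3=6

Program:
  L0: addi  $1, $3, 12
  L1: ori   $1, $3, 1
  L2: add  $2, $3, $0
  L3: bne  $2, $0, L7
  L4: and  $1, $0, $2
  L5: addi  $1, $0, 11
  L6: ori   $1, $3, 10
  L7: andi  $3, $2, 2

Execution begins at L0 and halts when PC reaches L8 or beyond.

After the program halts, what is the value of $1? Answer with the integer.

0

  step pc=0: addi  $1, $3, 12  regs=(0,18,10,6)
  step pc=1: ori   $1, $3, 1  regs=(0,7,10,6)
  step pc=2: add  $2, $3, $0  regs=(0,7,6,6)
  step pc=3: bne  $2, $0, L7  cond=T  regs=(0,7,6,6)
  step pc=4: and  $1, $0, $2  regs=(0,0,6,6)
  step pc=7: andi  $3, $2, 2  regs=(0,0,6,2)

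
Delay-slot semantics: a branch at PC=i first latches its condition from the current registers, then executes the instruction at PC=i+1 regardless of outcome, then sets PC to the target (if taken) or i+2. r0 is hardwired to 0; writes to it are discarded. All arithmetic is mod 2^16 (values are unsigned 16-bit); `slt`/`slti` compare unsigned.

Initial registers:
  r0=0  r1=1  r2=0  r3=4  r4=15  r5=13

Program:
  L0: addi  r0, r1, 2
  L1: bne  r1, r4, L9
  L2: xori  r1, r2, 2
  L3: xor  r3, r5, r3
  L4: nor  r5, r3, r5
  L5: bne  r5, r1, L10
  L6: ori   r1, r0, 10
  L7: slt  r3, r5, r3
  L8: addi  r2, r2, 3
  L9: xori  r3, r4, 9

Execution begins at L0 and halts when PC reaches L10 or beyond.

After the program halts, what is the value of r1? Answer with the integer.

2

  step pc=0: addi  r0, r1, 2  regs=(0,1,0,4,15,13)
  step pc=1: bne  r1, r4, L9  cond=T  regs=(0,1,0,4,15,13)
  step pc=2: xori  r1, r2, 2  regs=(0,2,0,4,15,13)
  step pc=9: xori  r3, r4, 9  regs=(0,2,0,6,15,13)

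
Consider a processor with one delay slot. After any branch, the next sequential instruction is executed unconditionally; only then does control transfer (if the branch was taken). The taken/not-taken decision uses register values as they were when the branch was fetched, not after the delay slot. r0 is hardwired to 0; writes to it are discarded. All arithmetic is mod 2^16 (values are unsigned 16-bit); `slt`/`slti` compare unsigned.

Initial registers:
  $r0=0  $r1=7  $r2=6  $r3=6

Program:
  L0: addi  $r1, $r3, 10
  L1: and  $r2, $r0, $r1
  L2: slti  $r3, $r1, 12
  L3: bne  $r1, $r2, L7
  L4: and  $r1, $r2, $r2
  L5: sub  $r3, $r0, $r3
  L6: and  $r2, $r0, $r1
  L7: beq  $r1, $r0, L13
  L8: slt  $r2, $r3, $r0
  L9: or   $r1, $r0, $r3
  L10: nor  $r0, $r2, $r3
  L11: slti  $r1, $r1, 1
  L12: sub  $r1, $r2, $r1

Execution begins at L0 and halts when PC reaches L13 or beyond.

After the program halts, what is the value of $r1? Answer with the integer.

0

PC=0  addi  $r1, $r3, 10     | $r0=0 $r1=16 $r2=6 $r3=6
PC=1  and  $r2, $r0, $r1     | $r0=0 $r1=16 $r2=0 $r3=6
PC=2  slti  $r3, $r1, 12     | $r0=0 $r1=16 $r2=0 $r3=0
PC=3  bne  $r1, $r2, L7      | $r0=0 $r1=16 $r2=0 $r3=0  [TAKEN]
PC=4  and  $r1, $r2, $r2     | $r0=0 $r1=0 $r2=0 $r3=0
PC=7  beq  $r1, $r0, L13     | $r0=0 $r1=0 $r2=0 $r3=0  [TAKEN]
PC=8  slt  $r2, $r3, $r0     | $r0=0 $r1=0 $r2=0 $r3=0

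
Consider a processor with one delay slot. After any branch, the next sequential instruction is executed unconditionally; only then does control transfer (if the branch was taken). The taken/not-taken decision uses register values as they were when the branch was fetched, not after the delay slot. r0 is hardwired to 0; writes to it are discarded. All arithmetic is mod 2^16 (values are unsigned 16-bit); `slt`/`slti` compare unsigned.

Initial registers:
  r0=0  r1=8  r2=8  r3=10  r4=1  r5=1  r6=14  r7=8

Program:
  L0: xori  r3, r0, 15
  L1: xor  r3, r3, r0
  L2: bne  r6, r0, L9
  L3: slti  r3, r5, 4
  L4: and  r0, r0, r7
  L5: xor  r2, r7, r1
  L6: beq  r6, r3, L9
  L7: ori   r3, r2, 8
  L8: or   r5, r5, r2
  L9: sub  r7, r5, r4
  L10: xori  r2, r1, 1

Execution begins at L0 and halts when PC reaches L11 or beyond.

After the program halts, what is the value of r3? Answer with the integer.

#0 xori  r3, r0, 15 ; 0/8/8/15/1/1/14/8
#1 xor  r3, r3, r0 ; 0/8/8/15/1/1/14/8
#2 bne  r6, r0, L9 ; 0/8/8/15/1/1/14/8 ; →target
#3 slti  r3, r5, 4 ; 0/8/8/1/1/1/14/8
#9 sub  r7, r5, r4 ; 0/8/8/1/1/1/14/0
#10 xori  r2, r1, 1 ; 0/8/9/1/1/1/14/0

1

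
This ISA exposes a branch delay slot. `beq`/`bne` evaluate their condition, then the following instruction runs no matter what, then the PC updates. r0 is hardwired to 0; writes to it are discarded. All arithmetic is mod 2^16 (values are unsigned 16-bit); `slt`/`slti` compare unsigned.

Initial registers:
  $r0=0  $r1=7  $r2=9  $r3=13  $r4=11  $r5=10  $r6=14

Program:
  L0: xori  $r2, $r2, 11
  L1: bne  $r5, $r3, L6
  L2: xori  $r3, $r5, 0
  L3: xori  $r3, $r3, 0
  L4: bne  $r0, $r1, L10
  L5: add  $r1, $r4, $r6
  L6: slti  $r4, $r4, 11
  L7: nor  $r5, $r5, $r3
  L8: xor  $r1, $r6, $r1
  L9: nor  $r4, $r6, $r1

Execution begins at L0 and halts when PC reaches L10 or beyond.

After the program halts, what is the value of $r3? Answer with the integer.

#0 xori  $r2, $r2, 11 ; 0/7/2/13/11/10/14
#1 bne  $r5, $r3, L6 ; 0/7/2/13/11/10/14 ; →target
#2 xori  $r3, $r5, 0 ; 0/7/2/10/11/10/14
#6 slti  $r4, $r4, 11 ; 0/7/2/10/0/10/14
#7 nor  $r5, $r5, $r3 ; 0/7/2/10/0/65525/14
#8 xor  $r1, $r6, $r1 ; 0/9/2/10/0/65525/14
#9 nor  $r4, $r6, $r1 ; 0/9/2/10/65520/65525/14

10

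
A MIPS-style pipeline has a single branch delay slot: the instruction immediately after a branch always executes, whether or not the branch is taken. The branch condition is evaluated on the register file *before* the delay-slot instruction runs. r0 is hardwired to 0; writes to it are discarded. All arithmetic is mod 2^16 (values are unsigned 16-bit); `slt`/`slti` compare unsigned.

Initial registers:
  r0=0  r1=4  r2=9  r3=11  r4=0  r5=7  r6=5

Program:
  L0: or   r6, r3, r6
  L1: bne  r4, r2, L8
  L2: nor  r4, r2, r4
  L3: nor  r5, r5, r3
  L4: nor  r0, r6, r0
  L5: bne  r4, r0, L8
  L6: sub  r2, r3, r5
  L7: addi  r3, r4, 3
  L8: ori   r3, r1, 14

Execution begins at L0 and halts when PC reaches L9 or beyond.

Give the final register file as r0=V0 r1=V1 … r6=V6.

r0=0 r1=4 r2=9 r3=14 r4=65526 r5=7 r6=15

#0 or   r6, r3, r6 ; 0/4/9/11/0/7/15
#1 bne  r4, r2, L8 ; 0/4/9/11/0/7/15 ; →target
#2 nor  r4, r2, r4 ; 0/4/9/11/65526/7/15
#8 ori   r3, r1, 14 ; 0/4/9/14/65526/7/15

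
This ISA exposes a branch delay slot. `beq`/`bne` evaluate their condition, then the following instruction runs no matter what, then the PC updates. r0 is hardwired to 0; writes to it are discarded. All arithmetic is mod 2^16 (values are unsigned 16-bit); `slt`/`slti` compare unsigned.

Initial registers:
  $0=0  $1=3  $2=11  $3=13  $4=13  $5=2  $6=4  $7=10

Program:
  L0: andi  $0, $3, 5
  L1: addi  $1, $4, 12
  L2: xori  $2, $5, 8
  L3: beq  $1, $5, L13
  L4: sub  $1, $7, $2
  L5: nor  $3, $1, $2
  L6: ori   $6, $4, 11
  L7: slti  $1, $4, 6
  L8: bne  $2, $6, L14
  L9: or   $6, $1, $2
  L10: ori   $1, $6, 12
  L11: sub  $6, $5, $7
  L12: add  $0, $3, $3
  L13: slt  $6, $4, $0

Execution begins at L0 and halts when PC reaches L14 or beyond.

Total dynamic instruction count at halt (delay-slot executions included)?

[0] andi  $0, $3, 5  →  {$0:0, $1:3, $2:11, $3:13, $4:13, $5:2, $6:4, $7:10}
[1] addi  $1, $4, 12  →  {$0:0, $1:25, $2:11, $3:13, $4:13, $5:2, $6:4, $7:10}
[2] xori  $2, $5, 8  →  {$0:0, $1:25, $2:10, $3:13, $4:13, $5:2, $6:4, $7:10}
[3] beq  $1, $5, L13  →  {$0:0, $1:25, $2:10, $3:13, $4:13, $5:2, $6:4, $7:10}  ⟨branch fallthrough⟩
[4] sub  $1, $7, $2  →  {$0:0, $1:0, $2:10, $3:13, $4:13, $5:2, $6:4, $7:10}
[5] nor  $3, $1, $2  →  {$0:0, $1:0, $2:10, $3:65525, $4:13, $5:2, $6:4, $7:10}
[6] ori   $6, $4, 11  →  {$0:0, $1:0, $2:10, $3:65525, $4:13, $5:2, $6:15, $7:10}
[7] slti  $1, $4, 6  →  {$0:0, $1:0, $2:10, $3:65525, $4:13, $5:2, $6:15, $7:10}
[8] bne  $2, $6, L14  →  {$0:0, $1:0, $2:10, $3:65525, $4:13, $5:2, $6:15, $7:10}  ⟨branch taken⟩
[9] or   $6, $1, $2  →  {$0:0, $1:0, $2:10, $3:65525, $4:13, $5:2, $6:10, $7:10}

10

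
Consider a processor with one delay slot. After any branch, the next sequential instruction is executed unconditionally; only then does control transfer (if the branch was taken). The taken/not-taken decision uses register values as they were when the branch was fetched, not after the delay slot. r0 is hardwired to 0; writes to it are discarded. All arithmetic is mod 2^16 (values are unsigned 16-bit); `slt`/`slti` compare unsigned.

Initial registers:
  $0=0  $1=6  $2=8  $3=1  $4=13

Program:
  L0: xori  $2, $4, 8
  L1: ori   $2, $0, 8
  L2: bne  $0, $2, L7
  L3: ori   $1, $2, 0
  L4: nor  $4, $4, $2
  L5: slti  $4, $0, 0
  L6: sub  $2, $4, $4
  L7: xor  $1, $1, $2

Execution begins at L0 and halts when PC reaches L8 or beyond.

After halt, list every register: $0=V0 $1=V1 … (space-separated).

$0=0 $1=0 $2=8 $3=1 $4=13

#0 xori  $2, $4, 8 ; 0/6/5/1/13
#1 ori   $2, $0, 8 ; 0/6/8/1/13
#2 bne  $0, $2, L7 ; 0/6/8/1/13 ; →target
#3 ori   $1, $2, 0 ; 0/8/8/1/13
#7 xor  $1, $1, $2 ; 0/0/8/1/13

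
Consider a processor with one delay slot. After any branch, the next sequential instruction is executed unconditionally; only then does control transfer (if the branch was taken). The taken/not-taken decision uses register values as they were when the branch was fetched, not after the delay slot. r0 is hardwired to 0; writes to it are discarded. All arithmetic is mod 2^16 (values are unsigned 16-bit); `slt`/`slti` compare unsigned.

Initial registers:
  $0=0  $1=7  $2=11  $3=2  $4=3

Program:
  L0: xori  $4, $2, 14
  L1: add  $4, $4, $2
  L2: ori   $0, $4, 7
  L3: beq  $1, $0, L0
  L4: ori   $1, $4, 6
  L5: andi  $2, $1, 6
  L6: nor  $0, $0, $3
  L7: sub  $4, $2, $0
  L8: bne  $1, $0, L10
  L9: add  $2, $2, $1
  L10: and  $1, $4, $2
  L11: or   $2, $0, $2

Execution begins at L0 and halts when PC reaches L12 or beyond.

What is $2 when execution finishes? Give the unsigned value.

28

[0] xori  $4, $2, 14  →  {$0:0, $1:7, $2:11, $3:2, $4:5}
[1] add  $4, $4, $2  →  {$0:0, $1:7, $2:11, $3:2, $4:16}
[2] ori   $0, $4, 7  →  {$0:0, $1:7, $2:11, $3:2, $4:16}
[3] beq  $1, $0, L0  →  {$0:0, $1:7, $2:11, $3:2, $4:16}  ⟨branch fallthrough⟩
[4] ori   $1, $4, 6  →  {$0:0, $1:22, $2:11, $3:2, $4:16}
[5] andi  $2, $1, 6  →  {$0:0, $1:22, $2:6, $3:2, $4:16}
[6] nor  $0, $0, $3  →  {$0:0, $1:22, $2:6, $3:2, $4:16}
[7] sub  $4, $2, $0  →  {$0:0, $1:22, $2:6, $3:2, $4:6}
[8] bne  $1, $0, L10  →  {$0:0, $1:22, $2:6, $3:2, $4:6}  ⟨branch taken⟩
[9] add  $2, $2, $1  →  {$0:0, $1:22, $2:28, $3:2, $4:6}
[10] and  $1, $4, $2  →  {$0:0, $1:4, $2:28, $3:2, $4:6}
[11] or   $2, $0, $2  →  {$0:0, $1:4, $2:28, $3:2, $4:6}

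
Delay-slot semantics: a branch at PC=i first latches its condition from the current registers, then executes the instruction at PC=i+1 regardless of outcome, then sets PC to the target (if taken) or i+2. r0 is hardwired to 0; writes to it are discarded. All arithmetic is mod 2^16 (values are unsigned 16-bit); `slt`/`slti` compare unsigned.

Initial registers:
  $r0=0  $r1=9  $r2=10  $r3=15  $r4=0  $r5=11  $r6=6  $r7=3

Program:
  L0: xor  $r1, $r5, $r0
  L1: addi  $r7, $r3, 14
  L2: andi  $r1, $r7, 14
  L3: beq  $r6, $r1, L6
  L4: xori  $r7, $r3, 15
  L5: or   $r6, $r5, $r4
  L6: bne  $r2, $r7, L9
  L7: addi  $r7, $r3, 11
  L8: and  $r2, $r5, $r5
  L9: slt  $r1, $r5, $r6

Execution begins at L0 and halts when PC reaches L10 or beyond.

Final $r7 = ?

26

[0] xor  $r1, $r5, $r0  →  {$r0:0, $r1:11, $r2:10, $r3:15, $r4:0, $r5:11, $r6:6, $r7:3}
[1] addi  $r7, $r3, 14  →  {$r0:0, $r1:11, $r2:10, $r3:15, $r4:0, $r5:11, $r6:6, $r7:29}
[2] andi  $r1, $r7, 14  →  {$r0:0, $r1:12, $r2:10, $r3:15, $r4:0, $r5:11, $r6:6, $r7:29}
[3] beq  $r6, $r1, L6  →  {$r0:0, $r1:12, $r2:10, $r3:15, $r4:0, $r5:11, $r6:6, $r7:29}  ⟨branch fallthrough⟩
[4] xori  $r7, $r3, 15  →  {$r0:0, $r1:12, $r2:10, $r3:15, $r4:0, $r5:11, $r6:6, $r7:0}
[5] or   $r6, $r5, $r4  →  {$r0:0, $r1:12, $r2:10, $r3:15, $r4:0, $r5:11, $r6:11, $r7:0}
[6] bne  $r2, $r7, L9  →  {$r0:0, $r1:12, $r2:10, $r3:15, $r4:0, $r5:11, $r6:11, $r7:0}  ⟨branch taken⟩
[7] addi  $r7, $r3, 11  →  {$r0:0, $r1:12, $r2:10, $r3:15, $r4:0, $r5:11, $r6:11, $r7:26}
[9] slt  $r1, $r5, $r6  →  {$r0:0, $r1:0, $r2:10, $r3:15, $r4:0, $r5:11, $r6:11, $r7:26}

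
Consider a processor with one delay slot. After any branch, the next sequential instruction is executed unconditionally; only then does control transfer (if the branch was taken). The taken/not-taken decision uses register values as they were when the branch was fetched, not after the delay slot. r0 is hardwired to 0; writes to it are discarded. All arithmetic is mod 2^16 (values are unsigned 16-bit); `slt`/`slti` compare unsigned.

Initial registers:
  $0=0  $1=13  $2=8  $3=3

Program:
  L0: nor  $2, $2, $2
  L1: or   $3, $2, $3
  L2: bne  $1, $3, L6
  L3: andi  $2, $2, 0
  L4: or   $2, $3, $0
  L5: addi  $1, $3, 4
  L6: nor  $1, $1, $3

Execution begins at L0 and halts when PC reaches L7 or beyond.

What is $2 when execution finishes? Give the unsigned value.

#0 nor  $2, $2, $2 ; 0/13/65527/3
#1 or   $3, $2, $3 ; 0/13/65527/65527
#2 bne  $1, $3, L6 ; 0/13/65527/65527 ; →target
#3 andi  $2, $2, 0 ; 0/13/0/65527
#6 nor  $1, $1, $3 ; 0/0/0/65527

0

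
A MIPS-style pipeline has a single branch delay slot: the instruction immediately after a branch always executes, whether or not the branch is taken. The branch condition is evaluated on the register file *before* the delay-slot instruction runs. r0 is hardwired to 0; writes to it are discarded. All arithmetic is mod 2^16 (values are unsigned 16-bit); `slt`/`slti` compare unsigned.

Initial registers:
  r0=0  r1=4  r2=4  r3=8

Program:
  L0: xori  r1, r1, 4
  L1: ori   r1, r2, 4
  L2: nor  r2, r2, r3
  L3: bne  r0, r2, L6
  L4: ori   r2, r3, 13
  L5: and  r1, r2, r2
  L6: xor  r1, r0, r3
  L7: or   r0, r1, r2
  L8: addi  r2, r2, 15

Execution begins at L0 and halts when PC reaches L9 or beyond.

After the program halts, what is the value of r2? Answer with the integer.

#0 xori  r1, r1, 4 ; 0/0/4/8
#1 ori   r1, r2, 4 ; 0/4/4/8
#2 nor  r2, r2, r3 ; 0/4/65523/8
#3 bne  r0, r2, L6 ; 0/4/65523/8 ; →target
#4 ori   r2, r3, 13 ; 0/4/13/8
#6 xor  r1, r0, r3 ; 0/8/13/8
#7 or   r0, r1, r2 ; 0/8/13/8
#8 addi  r2, r2, 15 ; 0/8/28/8

28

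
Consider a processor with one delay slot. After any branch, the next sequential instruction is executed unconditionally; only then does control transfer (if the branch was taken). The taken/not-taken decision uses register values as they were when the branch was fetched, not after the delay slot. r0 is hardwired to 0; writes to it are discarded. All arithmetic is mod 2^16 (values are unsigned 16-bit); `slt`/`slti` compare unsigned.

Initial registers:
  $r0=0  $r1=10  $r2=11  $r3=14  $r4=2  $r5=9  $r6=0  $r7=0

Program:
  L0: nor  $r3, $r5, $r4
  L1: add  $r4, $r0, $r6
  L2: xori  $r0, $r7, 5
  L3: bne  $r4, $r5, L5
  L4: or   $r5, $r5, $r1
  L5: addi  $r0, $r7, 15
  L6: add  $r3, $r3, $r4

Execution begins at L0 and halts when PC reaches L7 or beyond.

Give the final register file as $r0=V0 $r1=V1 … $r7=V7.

[0] nor  $r3, $r5, $r4  →  {$r0:0, $r1:10, $r2:11, $r3:65524, $r4:2, $r5:9, $r6:0, $r7:0}
[1] add  $r4, $r0, $r6  →  {$r0:0, $r1:10, $r2:11, $r3:65524, $r4:0, $r5:9, $r6:0, $r7:0}
[2] xori  $r0, $r7, 5  →  {$r0:0, $r1:10, $r2:11, $r3:65524, $r4:0, $r5:9, $r6:0, $r7:0}
[3] bne  $r4, $r5, L5  →  {$r0:0, $r1:10, $r2:11, $r3:65524, $r4:0, $r5:9, $r6:0, $r7:0}  ⟨branch taken⟩
[4] or   $r5, $r5, $r1  →  {$r0:0, $r1:10, $r2:11, $r3:65524, $r4:0, $r5:11, $r6:0, $r7:0}
[5] addi  $r0, $r7, 15  →  {$r0:0, $r1:10, $r2:11, $r3:65524, $r4:0, $r5:11, $r6:0, $r7:0}
[6] add  $r3, $r3, $r4  →  {$r0:0, $r1:10, $r2:11, $r3:65524, $r4:0, $r5:11, $r6:0, $r7:0}

$r0=0 $r1=10 $r2=11 $r3=65524 $r4=0 $r5=11 $r6=0 $r7=0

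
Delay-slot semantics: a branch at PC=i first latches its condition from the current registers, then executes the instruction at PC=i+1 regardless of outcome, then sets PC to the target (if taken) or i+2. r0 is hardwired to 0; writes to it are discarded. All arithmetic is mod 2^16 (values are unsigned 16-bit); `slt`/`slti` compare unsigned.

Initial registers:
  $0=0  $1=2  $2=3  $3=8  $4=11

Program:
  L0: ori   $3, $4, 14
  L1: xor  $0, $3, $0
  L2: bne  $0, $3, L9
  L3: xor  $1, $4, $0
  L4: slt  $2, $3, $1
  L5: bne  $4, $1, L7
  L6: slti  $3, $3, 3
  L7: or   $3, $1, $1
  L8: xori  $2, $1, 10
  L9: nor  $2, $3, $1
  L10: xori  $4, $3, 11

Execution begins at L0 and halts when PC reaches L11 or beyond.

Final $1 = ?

  step pc=0: ori   $3, $4, 14  regs=(0,2,3,15,11)
  step pc=1: xor  $0, $3, $0  regs=(0,2,3,15,11)
  step pc=2: bne  $0, $3, L9  cond=T  regs=(0,2,3,15,11)
  step pc=3: xor  $1, $4, $0  regs=(0,11,3,15,11)
  step pc=9: nor  $2, $3, $1  regs=(0,11,65520,15,11)
  step pc=10: xori  $4, $3, 11  regs=(0,11,65520,15,4)

11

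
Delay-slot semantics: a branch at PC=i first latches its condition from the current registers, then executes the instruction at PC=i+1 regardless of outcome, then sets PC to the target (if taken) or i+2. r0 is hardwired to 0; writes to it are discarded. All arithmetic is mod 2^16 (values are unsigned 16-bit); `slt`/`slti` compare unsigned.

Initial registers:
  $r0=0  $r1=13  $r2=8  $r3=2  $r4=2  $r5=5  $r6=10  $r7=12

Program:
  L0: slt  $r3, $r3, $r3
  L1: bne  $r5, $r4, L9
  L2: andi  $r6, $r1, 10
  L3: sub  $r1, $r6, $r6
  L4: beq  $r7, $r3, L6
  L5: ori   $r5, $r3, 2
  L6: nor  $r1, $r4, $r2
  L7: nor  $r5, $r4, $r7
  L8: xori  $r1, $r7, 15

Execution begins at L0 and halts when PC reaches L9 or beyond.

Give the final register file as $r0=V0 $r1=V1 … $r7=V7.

[0] slt  $r3, $r3, $r3  →  {$r0:0, $r1:13, $r2:8, $r3:0, $r4:2, $r5:5, $r6:10, $r7:12}
[1] bne  $r5, $r4, L9  →  {$r0:0, $r1:13, $r2:8, $r3:0, $r4:2, $r5:5, $r6:10, $r7:12}  ⟨branch taken⟩
[2] andi  $r6, $r1, 10  →  {$r0:0, $r1:13, $r2:8, $r3:0, $r4:2, $r5:5, $r6:8, $r7:12}

$r0=0 $r1=13 $r2=8 $r3=0 $r4=2 $r5=5 $r6=8 $r7=12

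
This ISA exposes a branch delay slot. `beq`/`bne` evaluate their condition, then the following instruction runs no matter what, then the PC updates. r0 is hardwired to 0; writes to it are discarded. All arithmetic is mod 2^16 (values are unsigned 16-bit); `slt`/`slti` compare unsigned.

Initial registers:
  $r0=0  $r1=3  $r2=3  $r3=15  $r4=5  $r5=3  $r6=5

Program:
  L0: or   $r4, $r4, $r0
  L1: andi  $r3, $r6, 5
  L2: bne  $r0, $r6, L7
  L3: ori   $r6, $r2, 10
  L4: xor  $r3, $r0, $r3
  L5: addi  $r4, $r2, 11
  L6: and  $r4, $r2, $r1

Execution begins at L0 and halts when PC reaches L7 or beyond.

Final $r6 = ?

11

PC=0  or   $r4, $r4, $r0     | $r0=0 $r1=3 $r2=3 $r3=15 $r4=5 $r5=3 $r6=5
PC=1  andi  $r3, $r6, 5      | $r0=0 $r1=3 $r2=3 $r3=5 $r4=5 $r5=3 $r6=5
PC=2  bne  $r0, $r6, L7      | $r0=0 $r1=3 $r2=3 $r3=5 $r4=5 $r5=3 $r6=5  [TAKEN]
PC=3  ori   $r6, $r2, 10     | $r0=0 $r1=3 $r2=3 $r3=5 $r4=5 $r5=3 $r6=11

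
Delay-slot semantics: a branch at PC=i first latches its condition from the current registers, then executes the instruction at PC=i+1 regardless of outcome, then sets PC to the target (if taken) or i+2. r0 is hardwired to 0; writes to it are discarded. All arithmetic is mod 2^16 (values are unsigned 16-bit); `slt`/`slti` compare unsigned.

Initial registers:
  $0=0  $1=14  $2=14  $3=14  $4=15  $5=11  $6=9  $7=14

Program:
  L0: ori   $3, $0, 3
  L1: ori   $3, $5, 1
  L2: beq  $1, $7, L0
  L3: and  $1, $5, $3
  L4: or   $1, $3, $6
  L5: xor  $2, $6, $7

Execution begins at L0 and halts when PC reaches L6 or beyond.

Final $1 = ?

11

  step pc=0: ori   $3, $0, 3  regs=(0,14,14,3,15,11,9,14)
  step pc=1: ori   $3, $5, 1  regs=(0,14,14,11,15,11,9,14)
  step pc=2: beq  $1, $7, L0  cond=T  regs=(0,14,14,11,15,11,9,14)
  step pc=3: and  $1, $5, $3  regs=(0,11,14,11,15,11,9,14)
  step pc=0: ori   $3, $0, 3  regs=(0,11,14,3,15,11,9,14)
  step pc=1: ori   $3, $5, 1  regs=(0,11,14,11,15,11,9,14)
  step pc=2: beq  $1, $7, L0  cond=F  regs=(0,11,14,11,15,11,9,14)
  step pc=3: and  $1, $5, $3  regs=(0,11,14,11,15,11,9,14)
  step pc=4: or   $1, $3, $6  regs=(0,11,14,11,15,11,9,14)
  step pc=5: xor  $2, $6, $7  regs=(0,11,7,11,15,11,9,14)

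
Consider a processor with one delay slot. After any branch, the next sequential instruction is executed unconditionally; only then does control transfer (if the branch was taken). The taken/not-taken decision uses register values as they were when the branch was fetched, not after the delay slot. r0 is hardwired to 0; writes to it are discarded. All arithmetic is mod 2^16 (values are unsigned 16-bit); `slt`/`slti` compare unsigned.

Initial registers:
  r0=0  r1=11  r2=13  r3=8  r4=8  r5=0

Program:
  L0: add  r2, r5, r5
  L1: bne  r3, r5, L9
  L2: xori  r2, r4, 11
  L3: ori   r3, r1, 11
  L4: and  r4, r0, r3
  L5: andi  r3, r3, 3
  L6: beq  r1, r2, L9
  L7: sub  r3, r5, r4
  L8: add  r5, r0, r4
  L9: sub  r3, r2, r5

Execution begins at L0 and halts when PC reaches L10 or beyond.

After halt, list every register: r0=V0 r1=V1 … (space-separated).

#0 add  r2, r5, r5 ; 0/11/0/8/8/0
#1 bne  r3, r5, L9 ; 0/11/0/8/8/0 ; →target
#2 xori  r2, r4, 11 ; 0/11/3/8/8/0
#9 sub  r3, r2, r5 ; 0/11/3/3/8/0

r0=0 r1=11 r2=3 r3=3 r4=8 r5=0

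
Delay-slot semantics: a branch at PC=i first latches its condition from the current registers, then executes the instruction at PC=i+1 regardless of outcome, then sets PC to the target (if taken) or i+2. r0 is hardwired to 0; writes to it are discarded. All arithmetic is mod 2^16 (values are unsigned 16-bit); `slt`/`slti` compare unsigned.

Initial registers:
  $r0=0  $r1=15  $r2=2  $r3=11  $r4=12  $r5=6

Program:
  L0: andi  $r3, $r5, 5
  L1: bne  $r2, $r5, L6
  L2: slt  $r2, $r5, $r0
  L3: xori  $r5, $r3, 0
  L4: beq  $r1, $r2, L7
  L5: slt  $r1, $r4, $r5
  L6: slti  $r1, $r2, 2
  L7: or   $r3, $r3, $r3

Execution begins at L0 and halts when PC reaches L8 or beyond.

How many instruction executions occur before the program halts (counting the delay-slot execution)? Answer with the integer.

  step pc=0: andi  $r3, $r5, 5  regs=(0,15,2,4,12,6)
  step pc=1: bne  $r2, $r5, L6  cond=T  regs=(0,15,2,4,12,6)
  step pc=2: slt  $r2, $r5, $r0  regs=(0,15,0,4,12,6)
  step pc=6: slti  $r1, $r2, 2  regs=(0,1,0,4,12,6)
  step pc=7: or   $r3, $r3, $r3  regs=(0,1,0,4,12,6)

5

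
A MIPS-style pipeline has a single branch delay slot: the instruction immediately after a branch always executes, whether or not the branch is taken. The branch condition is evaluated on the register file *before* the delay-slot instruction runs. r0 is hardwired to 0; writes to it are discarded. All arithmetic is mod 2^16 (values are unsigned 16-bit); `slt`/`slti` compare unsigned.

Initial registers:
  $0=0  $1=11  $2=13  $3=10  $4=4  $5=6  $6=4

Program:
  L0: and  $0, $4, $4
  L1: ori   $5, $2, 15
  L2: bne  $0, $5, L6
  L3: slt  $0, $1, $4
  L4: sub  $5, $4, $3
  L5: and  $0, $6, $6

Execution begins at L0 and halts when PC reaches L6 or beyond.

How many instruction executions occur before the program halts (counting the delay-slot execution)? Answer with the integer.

  step pc=0: and  $0, $4, $4  regs=(0,11,13,10,4,6,4)
  step pc=1: ori   $5, $2, 15  regs=(0,11,13,10,4,15,4)
  step pc=2: bne  $0, $5, L6  cond=T  regs=(0,11,13,10,4,15,4)
  step pc=3: slt  $0, $1, $4  regs=(0,11,13,10,4,15,4)

4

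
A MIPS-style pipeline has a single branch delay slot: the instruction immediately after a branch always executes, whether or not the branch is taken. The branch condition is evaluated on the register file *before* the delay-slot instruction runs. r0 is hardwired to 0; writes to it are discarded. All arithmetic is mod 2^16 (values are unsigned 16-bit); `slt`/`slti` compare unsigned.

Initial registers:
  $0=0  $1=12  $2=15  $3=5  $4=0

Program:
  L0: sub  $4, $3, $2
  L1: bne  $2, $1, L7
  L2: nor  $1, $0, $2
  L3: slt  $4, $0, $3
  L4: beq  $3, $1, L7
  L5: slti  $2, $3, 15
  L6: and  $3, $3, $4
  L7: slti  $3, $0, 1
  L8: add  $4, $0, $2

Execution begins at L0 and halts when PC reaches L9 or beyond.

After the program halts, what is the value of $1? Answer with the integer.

[0] sub  $4, $3, $2  →  {$0:0, $1:12, $2:15, $3:5, $4:65526}
[1] bne  $2, $1, L7  →  {$0:0, $1:12, $2:15, $3:5, $4:65526}  ⟨branch taken⟩
[2] nor  $1, $0, $2  →  {$0:0, $1:65520, $2:15, $3:5, $4:65526}
[7] slti  $3, $0, 1  →  {$0:0, $1:65520, $2:15, $3:1, $4:65526}
[8] add  $4, $0, $2  →  {$0:0, $1:65520, $2:15, $3:1, $4:15}

65520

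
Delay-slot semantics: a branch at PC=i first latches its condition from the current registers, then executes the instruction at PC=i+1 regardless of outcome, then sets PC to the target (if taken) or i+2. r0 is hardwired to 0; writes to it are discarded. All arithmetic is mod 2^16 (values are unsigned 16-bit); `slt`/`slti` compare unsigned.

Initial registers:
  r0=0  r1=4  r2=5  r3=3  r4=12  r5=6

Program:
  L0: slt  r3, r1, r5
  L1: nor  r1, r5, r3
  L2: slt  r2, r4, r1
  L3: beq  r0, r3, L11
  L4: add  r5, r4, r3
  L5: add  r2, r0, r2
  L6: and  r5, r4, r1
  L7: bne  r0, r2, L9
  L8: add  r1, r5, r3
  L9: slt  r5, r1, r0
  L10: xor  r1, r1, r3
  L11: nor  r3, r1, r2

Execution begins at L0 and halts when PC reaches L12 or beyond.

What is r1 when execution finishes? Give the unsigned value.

PC=0  slt  r3, r1, r5        | r0=0 r1=4 r2=5 r3=1 r4=12 r5=6
PC=1  nor  r1, r5, r3        | r0=0 r1=65528 r2=5 r3=1 r4=12 r5=6
PC=2  slt  r2, r4, r1        | r0=0 r1=65528 r2=1 r3=1 r4=12 r5=6
PC=3  beq  r0, r3, L11       | r0=0 r1=65528 r2=1 r3=1 r4=12 r5=6  [not taken]
PC=4  add  r5, r4, r3        | r0=0 r1=65528 r2=1 r3=1 r4=12 r5=13
PC=5  add  r2, r0, r2        | r0=0 r1=65528 r2=1 r3=1 r4=12 r5=13
PC=6  and  r5, r4, r1        | r0=0 r1=65528 r2=1 r3=1 r4=12 r5=8
PC=7  bne  r0, r2, L9        | r0=0 r1=65528 r2=1 r3=1 r4=12 r5=8  [TAKEN]
PC=8  add  r1, r5, r3        | r0=0 r1=9 r2=1 r3=1 r4=12 r5=8
PC=9  slt  r5, r1, r0        | r0=0 r1=9 r2=1 r3=1 r4=12 r5=0
PC=10 xor  r1, r1, r3        | r0=0 r1=8 r2=1 r3=1 r4=12 r5=0
PC=11 nor  r3, r1, r2        | r0=0 r1=8 r2=1 r3=65526 r4=12 r5=0

8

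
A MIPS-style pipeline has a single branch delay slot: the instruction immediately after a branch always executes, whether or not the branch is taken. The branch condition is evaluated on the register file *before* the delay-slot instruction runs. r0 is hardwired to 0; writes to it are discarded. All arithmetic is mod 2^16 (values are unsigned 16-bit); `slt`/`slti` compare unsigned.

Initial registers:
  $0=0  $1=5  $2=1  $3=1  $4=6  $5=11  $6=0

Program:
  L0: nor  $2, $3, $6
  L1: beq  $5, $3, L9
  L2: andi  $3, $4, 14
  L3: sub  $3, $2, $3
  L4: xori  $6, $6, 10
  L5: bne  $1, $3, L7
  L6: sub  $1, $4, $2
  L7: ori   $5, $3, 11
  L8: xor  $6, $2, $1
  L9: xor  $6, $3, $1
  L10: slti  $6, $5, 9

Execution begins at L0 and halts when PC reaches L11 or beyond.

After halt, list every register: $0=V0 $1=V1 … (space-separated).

$0=0 $1=8 $2=65534 $3=65528 $4=6 $5=65531 $6=0

PC=0  nor  $2, $3, $6        | $0=0 $1=5 $2=65534 $3=1 $4=6 $5=11 $6=0
PC=1  beq  $5, $3, L9        | $0=0 $1=5 $2=65534 $3=1 $4=6 $5=11 $6=0  [not taken]
PC=2  andi  $3, $4, 14       | $0=0 $1=5 $2=65534 $3=6 $4=6 $5=11 $6=0
PC=3  sub  $3, $2, $3        | $0=0 $1=5 $2=65534 $3=65528 $4=6 $5=11 $6=0
PC=4  xori  $6, $6, 10       | $0=0 $1=5 $2=65534 $3=65528 $4=6 $5=11 $6=10
PC=5  bne  $1, $3, L7        | $0=0 $1=5 $2=65534 $3=65528 $4=6 $5=11 $6=10  [TAKEN]
PC=6  sub  $1, $4, $2        | $0=0 $1=8 $2=65534 $3=65528 $4=6 $5=11 $6=10
PC=7  ori   $5, $3, 11       | $0=0 $1=8 $2=65534 $3=65528 $4=6 $5=65531 $6=10
PC=8  xor  $6, $2, $1        | $0=0 $1=8 $2=65534 $3=65528 $4=6 $5=65531 $6=65526
PC=9  xor  $6, $3, $1        | $0=0 $1=8 $2=65534 $3=65528 $4=6 $5=65531 $6=65520
PC=10 slti  $6, $5, 9        | $0=0 $1=8 $2=65534 $3=65528 $4=6 $5=65531 $6=0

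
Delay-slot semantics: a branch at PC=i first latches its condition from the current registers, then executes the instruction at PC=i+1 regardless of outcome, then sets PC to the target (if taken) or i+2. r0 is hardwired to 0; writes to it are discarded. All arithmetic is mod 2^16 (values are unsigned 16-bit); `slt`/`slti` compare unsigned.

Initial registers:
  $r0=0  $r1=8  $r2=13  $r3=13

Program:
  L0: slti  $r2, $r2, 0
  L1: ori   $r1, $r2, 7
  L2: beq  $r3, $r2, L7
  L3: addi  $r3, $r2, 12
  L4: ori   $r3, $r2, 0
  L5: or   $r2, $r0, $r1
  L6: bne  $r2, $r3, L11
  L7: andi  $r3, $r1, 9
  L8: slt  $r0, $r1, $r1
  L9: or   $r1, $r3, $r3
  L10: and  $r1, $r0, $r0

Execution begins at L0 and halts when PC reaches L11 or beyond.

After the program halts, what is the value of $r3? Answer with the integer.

  step pc=0: slti  $r2, $r2, 0  regs=(0,8,0,13)
  step pc=1: ori   $r1, $r2, 7  regs=(0,7,0,13)
  step pc=2: beq  $r3, $r2, L7  cond=F  regs=(0,7,0,13)
  step pc=3: addi  $r3, $r2, 12  regs=(0,7,0,12)
  step pc=4: ori   $r3, $r2, 0  regs=(0,7,0,0)
  step pc=5: or   $r2, $r0, $r1  regs=(0,7,7,0)
  step pc=6: bne  $r2, $r3, L11  cond=T  regs=(0,7,7,0)
  step pc=7: andi  $r3, $r1, 9  regs=(0,7,7,1)

1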